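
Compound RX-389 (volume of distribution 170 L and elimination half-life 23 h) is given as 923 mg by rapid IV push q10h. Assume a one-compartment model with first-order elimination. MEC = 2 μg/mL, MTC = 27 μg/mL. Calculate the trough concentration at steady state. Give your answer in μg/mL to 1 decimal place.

Over one 10-h interval, 10/23 ≈ 0.43478 half-lives elapse, leaving f ≈ 0.7398 of each dose.
Each bolus raises the concentration by D/Vd = 923/170 ≈ 5.429 μg/mL.
Steady-state trough Cmin,ss = C₀·f/(1−f) ≈ 5.429 × 0.7398/0.2602 ≈ 15.436 μg/mL.
Trough 15.4 μg/mL vs MEC 2 μg/mL: adequate.

15.4 μg/mL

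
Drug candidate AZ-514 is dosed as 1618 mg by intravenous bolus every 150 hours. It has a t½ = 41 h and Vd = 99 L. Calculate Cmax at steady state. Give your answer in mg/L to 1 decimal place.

k = ln2/t½ = ln2/41 ≈ 0.016906 h⁻¹; fraction remaining f = e^(−kτ) = e^(−0.016906×150) ≈ 0.0792.
At steady state, accumulation factor R = 1/(1 − e^(−kτ)) ≈ 1.0860.
Single-dose peak C₀ = D/Vd = 1618/99 ≈ 16.343 mg/L.
Cmax,ss = C₀/(1 − f) ≈ 16.343/0.9208 ≈ 17.749 mg/L.

17.7 mg/L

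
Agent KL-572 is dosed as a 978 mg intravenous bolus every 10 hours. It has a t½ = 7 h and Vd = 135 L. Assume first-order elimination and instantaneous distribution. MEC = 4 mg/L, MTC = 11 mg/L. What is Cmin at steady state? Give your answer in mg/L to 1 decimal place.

4.3 mg/L

k = ln2/t½ = ln2/7 ≈ 0.099021 h⁻¹; fraction remaining f = e^(−kτ) = e^(−0.099021×10) ≈ 0.3715.
Single-dose peak C₀ = D/Vd = 978/135 ≈ 7.244 mg/L.
Steady-state trough Cmin,ss = C₀·f/(1−f) ≈ 7.244 × 0.3715/0.6285 ≈ 4.282 mg/L.
Trough 4.3 mg/L vs MEC 4 mg/L: adequate.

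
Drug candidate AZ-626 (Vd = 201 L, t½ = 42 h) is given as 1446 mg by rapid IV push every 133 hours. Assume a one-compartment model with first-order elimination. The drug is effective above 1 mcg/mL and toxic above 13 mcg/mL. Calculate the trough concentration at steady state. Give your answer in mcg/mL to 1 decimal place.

k = ln2/t½ = ln2/42 ≈ 0.016504 h⁻¹; fraction remaining f = e^(−kτ) = e^(−0.016504×133) ≈ 0.1114.
Each bolus raises the concentration by D/Vd = 1446/201 ≈ 7.194 mcg/mL.
Steady-state trough Cmin,ss = C₀·f/(1−f) ≈ 7.194 × 0.1114/0.8886 ≈ 0.902 mcg/mL.
Trough 0.9 mcg/mL vs MEC 1 mcg/mL: subtherapeutic.

0.9 mcg/mL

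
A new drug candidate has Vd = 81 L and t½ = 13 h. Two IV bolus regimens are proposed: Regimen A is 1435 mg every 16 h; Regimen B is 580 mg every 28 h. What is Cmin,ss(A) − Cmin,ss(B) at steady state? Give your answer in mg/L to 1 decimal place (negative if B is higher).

11.1 mg/L

Regimen A: f = (1/2)^(16/13) ≈ 0.4261; Cmin,ss = (1435/81)·f/(1−f) ≈ 13.154 mg/L.
Regimen B: f = (1/2)^(28/13) ≈ 0.2247; Cmin,ss = (580/81)·f/(1−f) ≈ 2.075 mg/L.
Difference ≈ 13.154 − 2.075 ≈ 11.079 mg/L.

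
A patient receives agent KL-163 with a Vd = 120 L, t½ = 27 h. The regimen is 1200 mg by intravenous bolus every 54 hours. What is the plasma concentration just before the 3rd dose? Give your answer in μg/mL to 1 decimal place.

3.1 μg/mL

f = (1/2)^(τ/t½) = (1/2)^(54/27) ≈ 0.2500.
C₀ = D/Vd = 1200/120 ≈ 10.000 μg/mL.
Before the 3rd dose, 2 doses have been given. Superposition: Cmin = C₀·(f + f²).
≈ 10.000 × (0.2500 + 0.0625) ≈ 10.000 × 0.3125 ≈ 3.125 μg/mL.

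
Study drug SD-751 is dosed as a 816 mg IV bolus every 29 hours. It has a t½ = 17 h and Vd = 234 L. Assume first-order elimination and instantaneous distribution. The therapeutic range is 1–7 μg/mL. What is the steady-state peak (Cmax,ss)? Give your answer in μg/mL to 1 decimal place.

5.0 μg/mL

Over one 29-h interval, 29/17 ≈ 1.7059 half-lives elapse, leaving f ≈ 0.3065 of each dose.
Accumulation ratio R = 1/(1 − f) ≈ 1/0.6935 ≈ 1.4420.
Single-dose peak C₀ = D/Vd = 816/234 ≈ 3.487 μg/mL.
Steady-state peak Cmax,ss = C₀·R ≈ 3.487 × 1.4420 ≈ 5.028 μg/mL.
Peak 5.0 μg/mL vs MTC 7 μg/mL: below toxic threshold.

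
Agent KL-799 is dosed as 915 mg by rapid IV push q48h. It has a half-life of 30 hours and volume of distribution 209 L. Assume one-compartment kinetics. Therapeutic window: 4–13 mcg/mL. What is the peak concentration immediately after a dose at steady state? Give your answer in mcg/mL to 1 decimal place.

Over one 48-h interval, 48/30 ≈ 1.6 half-lives elapse, leaving f ≈ 0.3299 of each dose.
At steady state, accumulation factor R = 1/(1 − e^(−kτ)) ≈ 1.4923.
Single-dose peak C₀ = D/Vd = 915/209 ≈ 4.378 mcg/mL.
Steady-state peak Cmax,ss = C₀·R ≈ 4.378 × 1.4923 ≈ 6.533 mcg/mL.
Peak 6.5 mcg/mL vs MTC 13 mcg/mL: below toxic threshold.

6.5 mcg/mL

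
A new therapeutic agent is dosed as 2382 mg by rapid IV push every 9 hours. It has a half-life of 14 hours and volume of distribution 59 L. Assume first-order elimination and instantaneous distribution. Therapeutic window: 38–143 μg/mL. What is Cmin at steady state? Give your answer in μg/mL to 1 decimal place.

71.9 μg/mL

Over one 9-h interval, 9/14 ≈ 0.64286 half-lives elapse, leaving f ≈ 0.6404 of each dose.
At steady state, accumulation factor R = 1/(1 − e^(−kτ)) ≈ 2.7809.
Single-dose peak C₀ = D/Vd = 2382/59 ≈ 40.373 μg/mL.
Steady-state peak Cmax,ss = C₀·R ≈ 40.373 × 2.7809 ≈ 112.273 μg/mL.
Steady-state trough Cmin,ss = Cmax,ss·f ≈ 112.273 × 0.6404 ≈ 71.900 μg/mL.
Trough 71.9 μg/mL vs MEC 38 μg/mL: adequate.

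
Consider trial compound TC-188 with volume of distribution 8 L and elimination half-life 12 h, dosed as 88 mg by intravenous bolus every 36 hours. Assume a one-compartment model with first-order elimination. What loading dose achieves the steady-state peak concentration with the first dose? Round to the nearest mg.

f = (1/2)^(36/12) ≈ 0.125000; accumulation ratio R = 1/(1−f) ≈ 1.14286.
Loading dose to hit Cmax,ss on first dose: D_load = D_maint·R ≈ 88 × 1.14286 ≈ 100.57 mg.

101 mg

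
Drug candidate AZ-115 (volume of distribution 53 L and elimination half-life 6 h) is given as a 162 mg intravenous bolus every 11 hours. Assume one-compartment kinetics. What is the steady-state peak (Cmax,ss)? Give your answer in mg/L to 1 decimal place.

4.2 mg/L

k = ln2/t½ = ln2/6 ≈ 0.115525 h⁻¹; fraction remaining f = e^(−kτ) = e^(−0.115525×11) ≈ 0.2806.
Accumulation ratio R = 1/(1 − f) ≈ 1/0.7194 ≈ 1.3900.
Each bolus raises the concentration by D/Vd = 162/53 ≈ 3.057 mg/L.
Cmax,ss = C₀/(1 − f) ≈ 3.057/0.7194 ≈ 4.249 mg/L.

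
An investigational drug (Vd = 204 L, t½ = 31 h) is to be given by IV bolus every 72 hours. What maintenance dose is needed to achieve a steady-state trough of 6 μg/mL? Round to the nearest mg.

4899 mg

τ/t½ = 72/31 ≈ 2.3226, so f = (1/2)^(72/31) ≈ 0.199910.
Cmin,ss = (D/Vd)·f/(1−f), so D = Cmin,ss·Vd·(1−f)/f.
D = 6 × 204 × (1−f)/f ≈ 6 × 204 × 4.00225 ≈ 4898.75 mg.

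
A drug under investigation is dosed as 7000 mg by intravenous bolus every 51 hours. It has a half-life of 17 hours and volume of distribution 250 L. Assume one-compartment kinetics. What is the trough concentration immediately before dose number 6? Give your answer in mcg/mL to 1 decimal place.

f = (1/2)^(τ/t½) = (1/2)^(51/17) ≈ 0.1250.
C₀ = D/Vd = 7000/250 ≈ 28.000 mcg/mL.
Before the 6th dose, 5 doses have been given. Superposition: Cmin = C₀·(f + f² + … + f^5).
≈ 28.000 × (0.1250 + 0.0156 + 0.0020 + 0.0002 + 0.0000) ≈ 28.000 × 0.1428 ≈ 3.998 mcg/mL.

4.0 mcg/mL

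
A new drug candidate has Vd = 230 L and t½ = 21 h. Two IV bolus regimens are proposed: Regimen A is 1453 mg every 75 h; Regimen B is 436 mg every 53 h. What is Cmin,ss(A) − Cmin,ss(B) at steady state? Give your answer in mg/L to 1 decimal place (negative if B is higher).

0.2 mg/L

Regimen A: f = (1/2)^(75/21) ≈ 0.0841; Cmin,ss = (1453/230)·f/(1−f) ≈ 0.580 mg/L.
Regimen B: f = (1/2)^(53/21) ≈ 0.1739; Cmin,ss = (436/230)·f/(1−f) ≈ 0.399 mg/L.
Difference ≈ 0.580 − 0.399 ≈ 0.181 mg/L.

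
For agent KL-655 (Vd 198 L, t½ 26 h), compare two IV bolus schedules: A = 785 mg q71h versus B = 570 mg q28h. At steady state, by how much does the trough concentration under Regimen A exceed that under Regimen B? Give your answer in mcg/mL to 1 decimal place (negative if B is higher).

-1.9 mcg/mL

Regimen A: f = (1/2)^(71/26) ≈ 0.1506; Cmin,ss = (785/198)·f/(1−f) ≈ 0.703 mcg/mL.
Regimen B: f = (1/2)^(28/26) ≈ 0.4740; Cmin,ss = (570/198)·f/(1−f) ≈ 2.594 mcg/mL.
Difference ≈ 0.703 − 2.594 ≈ -1.891 mcg/mL.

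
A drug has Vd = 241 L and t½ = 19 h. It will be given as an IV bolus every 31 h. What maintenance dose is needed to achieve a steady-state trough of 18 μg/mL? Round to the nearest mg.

9103 mg

τ/t½ = 31/19 ≈ 1.6316, so f = (1/2)^(31/19) ≈ 0.322735.
Cmin,ss = (D/Vd)·f/(1−f), so D = Cmin,ss·Vd·(1−f)/f.
D = 18 × 241 × (1−f)/f ≈ 18 × 241 × 2.09852 ≈ 9103.38 mg.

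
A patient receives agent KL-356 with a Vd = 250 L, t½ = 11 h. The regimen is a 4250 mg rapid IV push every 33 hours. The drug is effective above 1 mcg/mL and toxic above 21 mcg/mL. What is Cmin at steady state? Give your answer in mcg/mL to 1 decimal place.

The dosing interval is 3 half-lives, so f = 2^(−3) = 0.125.
At steady state, R = 1/(1 − 0.125) = 8/7.
Single-dose peak C₀ = D/Vd = 4250/250 = 17 mcg/mL.
Steady-state peak Cmax,ss = C₀·R = 17 × 8/7 ≈ 19.429 mcg/mL.
Steady-state trough Cmin,ss = Cmax,ss·f ≈ 19.429 × 0.125 ≈ 2.429 mcg/mL.
Trough 2.4 mcg/mL vs MEC 1 mcg/mL: adequate.

2.4 mcg/mL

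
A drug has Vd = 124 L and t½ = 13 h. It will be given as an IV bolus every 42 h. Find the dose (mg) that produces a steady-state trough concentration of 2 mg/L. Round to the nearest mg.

τ/t½ = 42/13 ≈ 3.2308, so f = (1/2)^(42/13) ≈ 0.106523.
Cmin,ss = (D/Vd)·f/(1−f), so D = Cmin,ss·Vd·(1−f)/f.
D = 2 × 124 × (1−f)/f ≈ 2 × 124 × 8.38764 ≈ 2080.13 mg.

2080 mg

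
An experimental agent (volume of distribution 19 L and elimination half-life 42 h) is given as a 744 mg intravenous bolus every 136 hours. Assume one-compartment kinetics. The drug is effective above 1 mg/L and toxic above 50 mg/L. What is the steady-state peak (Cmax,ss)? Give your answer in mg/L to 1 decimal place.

43.8 mg/L

Over one 136-h interval, 136/42 ≈ 3.2381 half-lives elapse, leaving f ≈ 0.1060 of each dose.
At steady state, accumulation factor R = 1/(1 − e^(−kτ)) ≈ 1.1186.
Single-dose peak C₀ = D/Vd = 744/19 ≈ 39.158 mg/L.
Steady-state peak Cmax,ss = C₀·R ≈ 39.158 × 1.1186 ≈ 43.802 mg/L.
Peak 43.8 mg/L vs MTC 50 mg/L: below toxic threshold.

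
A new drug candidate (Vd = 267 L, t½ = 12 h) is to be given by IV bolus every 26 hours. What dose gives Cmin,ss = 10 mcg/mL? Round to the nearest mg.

τ/t½ = 26/12 ≈ 2.1667, so f = (1/2)^(26/12) ≈ 0.222725.
Cmin,ss = (D/Vd)·f/(1−f), so D = Cmin,ss·Vd·(1−f)/f.
D = 10 × 267 × (1−f)/f ≈ 10 × 267 × 3.48984 ≈ 9317.87 mg.

9318 mg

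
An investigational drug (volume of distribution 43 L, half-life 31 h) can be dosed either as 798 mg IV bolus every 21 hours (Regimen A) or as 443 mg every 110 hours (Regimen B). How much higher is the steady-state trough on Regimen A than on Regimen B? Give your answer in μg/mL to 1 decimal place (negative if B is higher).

Regimen A: f = (1/2)^(21/31) ≈ 0.6253; Cmin,ss = (798/43)·f/(1−f) ≈ 30.970 μg/mL.
Regimen B: f = (1/2)^(110/31) ≈ 0.0855; Cmin,ss = (443/43)·f/(1−f) ≈ 0.963 μg/mL.
Difference ≈ 30.970 − 0.963 ≈ 30.007 μg/mL.

30.0 μg/mL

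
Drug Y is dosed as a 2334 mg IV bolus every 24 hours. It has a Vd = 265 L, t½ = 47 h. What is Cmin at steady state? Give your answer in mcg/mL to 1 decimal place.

Over one 24-h interval, 24/47 ≈ 0.51064 half-lives elapse, leaving f ≈ 0.7019 of each dose.
Accumulation ratio R = 1/(1 − f) ≈ 1/0.2981 ≈ 3.3546.
Each bolus raises the concentration by D/Vd = 2334/265 ≈ 8.808 mcg/mL.
Steady-state peak Cmax,ss = C₀·R ≈ 8.808 × 3.3546 ≈ 29.547 mcg/mL.
One interval later, Cmin,ss = Cmax,ss·e^(−kτ) ≈ 29.547 × 0.7019 ≈ 20.739 mcg/mL.

20.7 mcg/mL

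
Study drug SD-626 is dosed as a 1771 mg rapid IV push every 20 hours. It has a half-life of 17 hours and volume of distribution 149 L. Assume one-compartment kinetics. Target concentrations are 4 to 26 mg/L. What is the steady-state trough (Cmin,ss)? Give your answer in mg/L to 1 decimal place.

9.4 mg/L

k = ln2/t½ = ln2/17 ≈ 0.040773 h⁻¹; fraction remaining f = e^(−kτ) = e^(−0.040773×20) ≈ 0.4424.
Accumulation ratio R = 1/(1 − f) ≈ 1/0.5576 ≈ 1.7934.
Single-dose peak C₀ = D/Vd = 1771/149 ≈ 11.886 mg/L.
Steady-state peak Cmax,ss = C₀·R ≈ 11.886 × 1.7934 ≈ 21.316 mg/L.
Steady-state trough Cmin,ss = Cmax,ss·f ≈ 21.316 × 0.4424 ≈ 9.430 mg/L.
Trough 9.4 mg/L vs MEC 4 mg/L: adequate.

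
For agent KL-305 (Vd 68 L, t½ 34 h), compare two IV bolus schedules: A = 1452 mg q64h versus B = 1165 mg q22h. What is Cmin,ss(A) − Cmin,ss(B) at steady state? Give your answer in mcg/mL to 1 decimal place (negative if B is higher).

-22.3 mcg/mL

Regimen A: f = (1/2)^(64/34) ≈ 0.2712; Cmin,ss = (1452/68)·f/(1−f) ≈ 7.946 mcg/mL.
Regimen B: f = (1/2)^(22/34) ≈ 0.6386; Cmin,ss = (1165/68)·f/(1−f) ≈ 30.273 mcg/mL.
Difference ≈ 7.946 − 30.273 ≈ -22.327 mcg/mL.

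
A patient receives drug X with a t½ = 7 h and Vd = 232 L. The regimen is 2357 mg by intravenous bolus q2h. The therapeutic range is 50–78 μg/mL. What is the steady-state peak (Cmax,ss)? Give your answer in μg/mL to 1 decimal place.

τ/t½ = 2/7 ≈ 0.28571, so fraction remaining f = (1/2)^(2/7) ≈ 0.8203.
Accumulation ratio R = 1/(1 − f) ≈ 1/0.1797 ≈ 5.5648.
Single-dose peak C₀ = D/Vd = 2357/232 ≈ 10.159 μg/mL.
Cmax,ss = C₀/(1 − f) ≈ 10.159/0.1797 ≈ 56.533 μg/mL.
Peak 56.5 μg/mL vs MTC 78 μg/mL: below toxic threshold.

56.5 μg/mL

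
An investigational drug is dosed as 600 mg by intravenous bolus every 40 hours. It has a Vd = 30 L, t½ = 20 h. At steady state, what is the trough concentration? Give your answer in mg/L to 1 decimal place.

τ = 40 h = 2 half-lives, so f = (1/2)^2 = 0.25.
At steady state, R = 1/(1 − 0.25) = 4/3.
Single-dose peak C₀ = D/Vd = 600/30 = 20 mg/L.
Steady-state peak Cmax,ss = C₀·R = 20 × 4/3 ≈ 26.667 mg/L.
Steady-state trough Cmin,ss = Cmax,ss·f ≈ 26.667 × 0.25 ≈ 6.667 mg/L.

6.7 mg/L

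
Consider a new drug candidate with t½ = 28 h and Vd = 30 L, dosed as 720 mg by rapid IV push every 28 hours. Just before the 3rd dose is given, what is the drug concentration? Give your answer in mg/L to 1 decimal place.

18.0 mg/L

f = (1/2)^(τ/t½) = (1/2)^(28/28) ≈ 0.5000.
C₀ = D/Vd = 720/30 ≈ 24.000 mg/L.
Before the 3rd dose, 2 doses have been given. Superposition: Cmin = C₀·(f + f²).
≈ 24.000 × (0.5000 + 0.2500) ≈ 24.000 × 0.7500 ≈ 18.000 mg/L.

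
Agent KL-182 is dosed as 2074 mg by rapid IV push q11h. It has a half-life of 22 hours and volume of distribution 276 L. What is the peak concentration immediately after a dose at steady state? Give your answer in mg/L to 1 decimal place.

Over one 11-h interval, 11/22 ≈ 0.5 half-lives elapse, leaving f ≈ 0.7071 of each dose.
Accumulation ratio R = 1/(1 − f) ≈ 1/0.2929 ≈ 3.4141.
Each bolus raises the concentration by D/Vd = 2074/276 ≈ 7.514 mg/L.
Steady-state peak Cmax,ss = C₀·R ≈ 7.514 × 3.4141 ≈ 25.654 mg/L.

25.7 mg/L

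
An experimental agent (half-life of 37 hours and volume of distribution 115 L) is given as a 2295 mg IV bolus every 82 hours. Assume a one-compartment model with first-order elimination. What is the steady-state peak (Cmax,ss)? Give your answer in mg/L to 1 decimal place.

Over one 82-h interval, 82/37 ≈ 2.2162 half-lives elapse, leaving f ≈ 0.2152 of each dose.
Accumulation ratio R = 1/(1 − f) ≈ 1/0.7848 ≈ 1.2742.
Each bolus raises the concentration by D/Vd = 2295/115 ≈ 19.957 mg/L.
Steady-state peak Cmax,ss = C₀·R ≈ 19.957 × 1.2742 ≈ 25.429 mg/L.

25.4 mg/L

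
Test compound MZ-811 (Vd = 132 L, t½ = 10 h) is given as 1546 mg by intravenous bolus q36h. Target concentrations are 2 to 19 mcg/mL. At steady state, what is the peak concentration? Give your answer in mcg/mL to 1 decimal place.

τ/t½ = 36/10 ≈ 3.6, so fraction remaining f = (1/2)^(36/10) ≈ 0.0825.
At steady state, accumulation factor R = 1/(1 − e^(−kτ)) ≈ 1.0899.
Single-dose peak C₀ = D/Vd = 1546/132 ≈ 11.712 mcg/mL.
Cmax,ss = C₀/(1 − f) ≈ 11.712/0.9175 ≈ 12.765 mcg/mL.
Peak 12.8 mcg/mL vs MTC 19 mcg/mL: below toxic threshold.

12.8 mcg/mL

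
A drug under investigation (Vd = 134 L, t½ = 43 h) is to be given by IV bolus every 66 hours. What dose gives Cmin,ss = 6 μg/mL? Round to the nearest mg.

1526 mg

τ/t½ = 66/43 ≈ 1.5349, so f = (1/2)^(66/43) ≈ 0.345107.
Cmin,ss = (D/Vd)·f/(1−f), so D = Cmin,ss·Vd·(1−f)/f.
D = 6 × 134 × (1−f)/f ≈ 6 × 134 × 1.89765 ≈ 1525.71 mg.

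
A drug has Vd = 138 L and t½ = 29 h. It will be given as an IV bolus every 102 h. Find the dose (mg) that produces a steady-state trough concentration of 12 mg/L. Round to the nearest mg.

τ/t½ = 102/29 ≈ 3.5172, so f = (1/2)^(102/29) ≈ 0.087338.
Cmin,ss = (D/Vd)·f/(1−f), so D = Cmin,ss·Vd·(1−f)/f.
D = 12 × 138 × (1−f)/f ≈ 12 × 138 × 10.44977 ≈ 17304.82 mg.

17305 mg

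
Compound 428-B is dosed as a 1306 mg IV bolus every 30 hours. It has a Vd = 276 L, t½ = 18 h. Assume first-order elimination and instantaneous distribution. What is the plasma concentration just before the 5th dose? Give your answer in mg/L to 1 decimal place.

f = (1/2)^(τ/t½) = (1/2)^(30/18) ≈ 0.3150.
C₀ = D/Vd = 1306/276 ≈ 4.732 mg/L.
Before the 5th dose, 4 doses have been given. Superposition: Cmin = C₀·(f + f² + … + f^4).
≈ 4.732 × (0.3150 + 0.0992 + 0.0313 + 0.0098) ≈ 4.732 × 0.4553 ≈ 2.154 mg/L.

2.2 mg/L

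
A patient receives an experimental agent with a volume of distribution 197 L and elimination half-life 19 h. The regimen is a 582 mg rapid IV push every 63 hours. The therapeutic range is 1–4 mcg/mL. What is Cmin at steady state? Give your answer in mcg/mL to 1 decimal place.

k = ln2/t½ = ln2/19 ≈ 0.036481 h⁻¹; fraction remaining f = e^(−kτ) = e^(−0.036481×63) ≈ 0.1004.
Accumulation ratio R = 1/(1 − f) ≈ 1/0.8996 ≈ 1.1116.
Single-dose peak C₀ = D/Vd = 582/197 ≈ 2.954 mcg/mL.
Steady-state peak Cmax,ss = C₀·R ≈ 2.954 × 1.1116 ≈ 3.284 mcg/mL.
Steady-state trough Cmin,ss = Cmax,ss·f ≈ 3.284 × 0.1004 ≈ 0.330 mcg/mL.
Trough 0.3 mcg/mL vs MEC 1 mcg/mL: subtherapeutic.

0.3 mcg/mL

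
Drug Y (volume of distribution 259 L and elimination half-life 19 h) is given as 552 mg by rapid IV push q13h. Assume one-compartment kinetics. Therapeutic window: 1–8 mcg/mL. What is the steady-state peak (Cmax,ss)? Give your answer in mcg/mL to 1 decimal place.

5.6 mcg/mL

k = ln2/t½ = ln2/19 ≈ 0.036481 h⁻¹; fraction remaining f = e^(−kτ) = e^(−0.036481×13) ≈ 0.6223.
Accumulation ratio R = 1/(1 − f) ≈ 1/0.3777 ≈ 2.6476.
Single-dose peak C₀ = D/Vd = 552/259 ≈ 2.131 mcg/mL.
Steady-state peak Cmax,ss = C₀·R ≈ 2.131 × 2.6476 ≈ 5.642 mcg/mL.
Peak 5.6 mcg/mL vs MTC 8 mcg/mL: below toxic threshold.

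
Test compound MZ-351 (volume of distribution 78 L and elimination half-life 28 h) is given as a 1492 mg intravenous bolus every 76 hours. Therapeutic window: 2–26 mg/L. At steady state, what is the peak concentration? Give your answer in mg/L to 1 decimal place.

τ/t½ = 76/28 ≈ 2.7143, so fraction remaining f = (1/2)^(76/28) ≈ 0.1524.
Accumulation ratio R = 1/(1 − f) ≈ 1/0.8476 ≈ 1.1798.
Single-dose peak C₀ = D/Vd = 1492/78 ≈ 19.128 mg/L.
Cmax,ss = C₀/(1 − f) ≈ 19.128/0.8476 ≈ 22.567 mg/L.
Peak 22.6 mg/L vs MTC 26 mg/L: below toxic threshold.

22.6 mg/L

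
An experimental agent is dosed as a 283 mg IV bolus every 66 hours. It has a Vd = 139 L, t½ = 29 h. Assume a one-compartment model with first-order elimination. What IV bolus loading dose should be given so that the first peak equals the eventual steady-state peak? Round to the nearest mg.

f = (1/2)^(66/29) ≈ 0.206489; accumulation ratio R = 1/(1−f) ≈ 1.26022.
Loading dose to hit Cmax,ss on first dose: D_load = D_maint·R ≈ 283 × 1.26022 ≈ 356.64 mg.

357 mg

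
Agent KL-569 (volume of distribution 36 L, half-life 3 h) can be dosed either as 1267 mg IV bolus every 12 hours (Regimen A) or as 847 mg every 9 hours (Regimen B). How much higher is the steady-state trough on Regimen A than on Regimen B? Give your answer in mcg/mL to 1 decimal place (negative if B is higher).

-1.0 mcg/mL

Regimen A: f = (1/2)^(12/3) ≈ 0.0625; Cmin,ss = (1267/36)·f/(1−f) ≈ 2.346 mcg/mL.
Regimen B: f = (1/2)^(9/3) ≈ 0.1250; Cmin,ss = (847/36)·f/(1−f) ≈ 3.361 mcg/mL.
Difference ≈ 2.346 − 3.361 ≈ -1.015 mcg/mL.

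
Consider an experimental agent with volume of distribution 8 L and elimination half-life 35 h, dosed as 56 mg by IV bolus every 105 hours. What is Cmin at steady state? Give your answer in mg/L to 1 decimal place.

τ = 105 h = 3 half-lives, so f = (1/2)^3 = 0.125.
At steady state, R = 1/(1 − 0.125) = 8/7.
Single-dose peak C₀ = D/Vd = 56/8 = 7 mg/L.
Steady-state peak Cmax,ss = C₀·R = 7 × 8/7 ≈ 8.000 mg/L.
Steady-state trough Cmin,ss = Cmax,ss·f ≈ 8.000 × 0.125 ≈ 1.000 mg/L.

1.0 mg/L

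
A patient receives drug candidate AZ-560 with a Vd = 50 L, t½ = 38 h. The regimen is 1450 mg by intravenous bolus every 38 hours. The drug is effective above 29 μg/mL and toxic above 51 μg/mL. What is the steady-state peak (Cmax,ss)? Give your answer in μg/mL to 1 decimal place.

58.0 μg/mL

τ = 38 h = 1 half-life, so f = (1/2)^1 = 0.5.
Accumulation ratio R = 1/(1 − f) = 1/0.5 = 2/1.
Single-dose peak C₀ = D/Vd = 1450/50 = 29 μg/mL.
Steady-state peak Cmax,ss = C₀·R = 29 × 2/1 ≈ 58.000 μg/mL.
Peak 58.0 μg/mL vs MTC 51 μg/mL: exceeds toxic threshold.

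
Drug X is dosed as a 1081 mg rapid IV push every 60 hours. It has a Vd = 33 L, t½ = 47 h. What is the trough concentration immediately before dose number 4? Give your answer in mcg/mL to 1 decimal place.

21.4 mcg/mL

f = (1/2)^(τ/t½) = (1/2)^(60/47) ≈ 0.4128.
C₀ = D/Vd = 1081/33 ≈ 32.758 mcg/mL.
Before the 4th dose, 3 doses have been given. Superposition: Cmin = C₀·(f + f² + … + f^3).
≈ 32.758 × (0.4128 + 0.1704 + 0.0703) ≈ 32.758 × 0.6535 ≈ 21.407 mcg/mL.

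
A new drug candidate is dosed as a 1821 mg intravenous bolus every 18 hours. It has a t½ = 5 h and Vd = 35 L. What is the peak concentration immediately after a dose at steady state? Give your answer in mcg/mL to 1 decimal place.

k = ln2/t½ = ln2/5 ≈ 0.138629 h⁻¹; fraction remaining f = e^(−kτ) = e^(−0.138629×18) ≈ 0.0825.
At steady state, accumulation factor R = 1/(1 − e^(−kτ)) ≈ 1.0899.
Each bolus raises the concentration by D/Vd = 1821/35 ≈ 52.029 mcg/mL.
Steady-state peak Cmax,ss = C₀·R ≈ 52.029 × 1.0899 ≈ 56.706 mcg/mL.

56.7 mcg/mL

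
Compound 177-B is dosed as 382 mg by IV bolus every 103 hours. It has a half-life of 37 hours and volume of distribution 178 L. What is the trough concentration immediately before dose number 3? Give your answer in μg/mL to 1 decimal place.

0.4 μg/mL

f = (1/2)^(τ/t½) = (1/2)^(103/37) ≈ 0.1452.
C₀ = D/Vd = 382/178 ≈ 2.146 μg/mL.
Before the 3rd dose, 2 doses have been given. Superposition: Cmin = C₀·(f + f²).
≈ 2.146 × (0.1452 + 0.0211) ≈ 2.146 × 0.1663 ≈ 0.357 μg/mL.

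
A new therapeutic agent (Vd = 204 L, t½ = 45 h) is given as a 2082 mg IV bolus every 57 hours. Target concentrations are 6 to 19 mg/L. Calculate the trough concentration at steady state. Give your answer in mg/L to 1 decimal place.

7.3 mg/L

k = ln2/t½ = ln2/45 ≈ 0.015403 h⁻¹; fraction remaining f = e^(−kτ) = e^(−0.015403×57) ≈ 0.4156.
Accumulation ratio R = 1/(1 − f) ≈ 1/0.5844 ≈ 1.7112.
Each bolus raises the concentration by D/Vd = 2082/204 ≈ 10.206 mg/L.
Steady-state peak Cmax,ss = C₀·R ≈ 10.206 × 1.7112 ≈ 17.465 mg/L.
One interval later, Cmin,ss = Cmax,ss·e^(−kτ) ≈ 17.465 × 0.4156 ≈ 7.258 mg/L.
Trough 7.3 mg/L vs MEC 6 mg/L: adequate.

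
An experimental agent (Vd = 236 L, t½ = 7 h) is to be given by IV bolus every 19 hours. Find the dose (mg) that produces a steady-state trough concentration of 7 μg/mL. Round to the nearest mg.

τ/t½ = 19/7 ≈ 2.7143, so f = (1/2)^(19/7) ≈ 0.152377.
Cmin,ss = (D/Vd)·f/(1−f), so D = Cmin,ss·Vd·(1−f)/f.
D = 7 × 236 × (1−f)/f ≈ 7 × 236 × 5.56267 ≈ 9189.53 mg.

9190 mg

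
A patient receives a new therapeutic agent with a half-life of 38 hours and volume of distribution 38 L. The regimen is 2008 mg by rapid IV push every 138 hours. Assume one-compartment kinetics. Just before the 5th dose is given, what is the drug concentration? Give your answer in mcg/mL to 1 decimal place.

4.6 mcg/mL

f = (1/2)^(τ/t½) = (1/2)^(138/38) ≈ 0.0807.
C₀ = D/Vd = 2008/38 ≈ 52.842 mcg/mL.
Before the 5th dose, 4 doses have been given. Superposition: Cmin = C₀·(f + f² + … + f^4).
≈ 52.842 × (0.0807 + 0.0065 + 0.0005 + 0.0000) ≈ 52.842 × 0.0877 ≈ 4.634 mcg/mL.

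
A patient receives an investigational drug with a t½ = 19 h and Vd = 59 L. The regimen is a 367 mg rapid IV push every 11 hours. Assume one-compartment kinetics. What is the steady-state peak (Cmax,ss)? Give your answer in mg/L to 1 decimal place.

τ/t½ = 11/19 ≈ 0.57895, so fraction remaining f = (1/2)^(11/19) ≈ 0.6695.
At steady state, accumulation factor R = 1/(1 − e^(−kτ)) ≈ 3.0257.
Single-dose peak C₀ = D/Vd = 367/59 ≈ 6.220 mg/L.
Cmax,ss = C₀/(1 − f) ≈ 6.220/0.3305 ≈ 18.820 mg/L.

18.8 mg/L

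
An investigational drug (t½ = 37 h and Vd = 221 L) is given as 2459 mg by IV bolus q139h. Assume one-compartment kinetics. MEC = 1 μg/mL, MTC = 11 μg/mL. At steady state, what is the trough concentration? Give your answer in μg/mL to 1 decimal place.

0.9 μg/mL

Over one 139-h interval, 139/37 ≈ 3.7568 half-lives elapse, leaving f ≈ 0.0740 of each dose.
At steady state, accumulation factor R = 1/(1 − e^(−kτ)) ≈ 1.0799.
Single-dose peak C₀ = D/Vd = 2459/221 ≈ 11.127 μg/mL.
Steady-state peak Cmax,ss = C₀·R ≈ 11.127 × 1.0799 ≈ 12.016 μg/mL.
Steady-state trough Cmin,ss = Cmax,ss·f ≈ 12.016 × 0.0740 ≈ 0.889 μg/mL.
Trough 0.9 μg/mL vs MEC 1 μg/mL: subtherapeutic.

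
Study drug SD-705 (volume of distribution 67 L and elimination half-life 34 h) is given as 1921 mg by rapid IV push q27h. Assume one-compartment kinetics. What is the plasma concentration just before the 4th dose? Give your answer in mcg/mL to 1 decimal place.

f = (1/2)^(τ/t½) = (1/2)^(27/34) ≈ 0.5767.
C₀ = D/Vd = 1921/67 ≈ 28.672 mcg/mL.
Before the 4th dose, 3 doses have been given. Superposition: Cmin = C₀·(f + f² + … + f^3).
≈ 28.672 × (0.5767 + 0.3326 + 0.1918) ≈ 28.672 × 1.1011 ≈ 31.571 mcg/mL.

31.6 mcg/mL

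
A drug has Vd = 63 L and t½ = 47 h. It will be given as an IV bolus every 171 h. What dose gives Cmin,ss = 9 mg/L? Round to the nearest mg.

6493 mg

τ/t½ = 171/47 ≈ 3.6383, so f = (1/2)^(171/47) ≈ 0.080309.
Cmin,ss = (D/Vd)·f/(1−f), so D = Cmin,ss·Vd·(1−f)/f.
D = 9 × 63 × (1−f)/f ≈ 9 × 63 × 11.45190 ≈ 6493.23 mg.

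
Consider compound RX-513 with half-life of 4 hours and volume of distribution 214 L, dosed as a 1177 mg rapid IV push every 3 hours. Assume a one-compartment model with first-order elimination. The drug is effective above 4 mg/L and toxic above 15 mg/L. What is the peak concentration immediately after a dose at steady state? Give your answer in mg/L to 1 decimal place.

Over one 3-h interval, 3/4 ≈ 0.75 half-lives elapse, leaving f ≈ 0.5946 of each dose.
At steady state, accumulation factor R = 1/(1 − e^(−kτ)) ≈ 2.4667.
Each bolus raises the concentration by D/Vd = 1177/214 ≈ 5.500 mg/L.
Steady-state peak Cmax,ss = C₀·R ≈ 5.500 × 2.4667 ≈ 13.567 mg/L.
Peak 13.6 mg/L vs MTC 15 mg/L: below toxic threshold.

13.6 mg/L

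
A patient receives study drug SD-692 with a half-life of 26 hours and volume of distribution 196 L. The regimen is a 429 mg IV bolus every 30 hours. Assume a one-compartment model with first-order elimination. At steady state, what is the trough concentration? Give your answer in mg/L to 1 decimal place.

1.8 mg/L

k = ln2/t½ = ln2/26 ≈ 0.026660 h⁻¹; fraction remaining f = e^(−kτ) = e^(−0.026660×30) ≈ 0.4494.
Each bolus raises the concentration by D/Vd = 429/196 ≈ 2.189 mg/L.
Steady-state trough Cmin,ss = C₀·f/(1−f) ≈ 2.189 × 0.4494/0.5506 ≈ 1.787 mg/L.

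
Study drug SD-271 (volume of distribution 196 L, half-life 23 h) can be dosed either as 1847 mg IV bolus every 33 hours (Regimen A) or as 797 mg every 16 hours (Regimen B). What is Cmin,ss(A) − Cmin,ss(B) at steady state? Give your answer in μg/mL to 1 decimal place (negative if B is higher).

-1.0 μg/mL

Regimen A: f = (1/2)^(33/23) ≈ 0.3699; Cmin,ss = (1847/196)·f/(1−f) ≈ 5.532 μg/mL.
Regimen B: f = (1/2)^(16/23) ≈ 0.6174; Cmin,ss = (797/196)·f/(1−f) ≈ 6.562 μg/mL.
Difference ≈ 5.532 − 6.562 ≈ -1.030 μg/mL.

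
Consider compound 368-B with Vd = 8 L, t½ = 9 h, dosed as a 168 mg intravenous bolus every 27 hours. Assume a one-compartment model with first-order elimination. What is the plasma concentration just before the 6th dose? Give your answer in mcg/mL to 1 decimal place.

3.0 mcg/mL

f = (1/2)^(τ/t½) = (1/2)^(27/9) ≈ 0.1250.
C₀ = D/Vd = 168/8 ≈ 21.000 mcg/mL.
Before the 6th dose, 5 doses have been given. Superposition: Cmin = C₀·(f + f² + … + f^5).
≈ 21.000 × (0.1250 + 0.0156 + 0.0020 + 0.0002 + 0.0000) ≈ 21.000 × 0.1428 ≈ 2.999 mcg/mL.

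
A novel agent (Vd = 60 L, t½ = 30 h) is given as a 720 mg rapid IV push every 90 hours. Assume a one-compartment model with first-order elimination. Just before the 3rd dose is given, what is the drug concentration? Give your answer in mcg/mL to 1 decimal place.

f = (1/2)^(τ/t½) = (1/2)^(90/30) ≈ 0.1250.
C₀ = D/Vd = 720/60 ≈ 12.000 mcg/mL.
Before the 3rd dose, 2 doses have been given. Superposition: Cmin = C₀·(f + f²).
≈ 12.000 × (0.1250 + 0.0156) ≈ 12.000 × 0.1406 ≈ 1.687 mcg/mL.

1.7 mcg/mL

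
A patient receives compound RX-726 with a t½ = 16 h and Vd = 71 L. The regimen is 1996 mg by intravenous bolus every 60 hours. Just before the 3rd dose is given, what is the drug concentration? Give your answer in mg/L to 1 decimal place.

2.2 mg/L

f = (1/2)^(τ/t½) = (1/2)^(60/16) ≈ 0.0743.
C₀ = D/Vd = 1996/71 ≈ 28.113 mg/L.
Before the 3rd dose, 2 doses have been given. Superposition: Cmin = C₀·(f + f²).
≈ 28.113 × (0.0743 + 0.0055) ≈ 28.113 × 0.0798 ≈ 2.243 mg/L.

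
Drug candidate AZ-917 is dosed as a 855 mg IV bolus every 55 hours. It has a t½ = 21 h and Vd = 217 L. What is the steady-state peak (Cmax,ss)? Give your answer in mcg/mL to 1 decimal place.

4.7 mcg/mL

Over one 55-h interval, 55/21 ≈ 2.619 half-lives elapse, leaving f ≈ 0.1628 of each dose.
Accumulation ratio R = 1/(1 − f) ≈ 1/0.8372 ≈ 1.1945.
Each bolus raises the concentration by D/Vd = 855/217 ≈ 3.940 mcg/mL.
Steady-state peak Cmax,ss = C₀·R ≈ 3.940 × 1.1945 ≈ 4.706 mcg/mL.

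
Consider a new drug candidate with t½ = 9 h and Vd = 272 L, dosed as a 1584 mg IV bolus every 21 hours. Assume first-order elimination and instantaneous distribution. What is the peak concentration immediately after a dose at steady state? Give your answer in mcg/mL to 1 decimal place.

τ/t½ = 21/9 ≈ 2.3333, so fraction remaining f = (1/2)^(21/9) ≈ 0.1984.
At steady state, accumulation factor R = 1/(1 − e^(−kτ)) ≈ 1.2475.
Single-dose peak C₀ = D/Vd = 1584/272 ≈ 5.824 mcg/mL.
Steady-state peak Cmax,ss = C₀·R ≈ 5.824 × 1.2475 ≈ 7.265 mcg/mL.

7.3 mcg/mL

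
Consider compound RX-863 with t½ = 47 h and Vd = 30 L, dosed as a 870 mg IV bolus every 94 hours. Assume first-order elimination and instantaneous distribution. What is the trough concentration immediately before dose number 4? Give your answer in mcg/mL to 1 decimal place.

9.5 mcg/mL

f = (1/2)^(τ/t½) = (1/2)^(94/47) ≈ 0.2500.
C₀ = D/Vd = 870/30 ≈ 29.000 mcg/mL.
Before the 4th dose, 3 doses have been given. Superposition: Cmin = C₀·(f + f² + … + f^3).
≈ 29.000 × (0.2500 + 0.0625 + 0.0156) ≈ 29.000 × 0.3281 ≈ 9.515 mcg/mL.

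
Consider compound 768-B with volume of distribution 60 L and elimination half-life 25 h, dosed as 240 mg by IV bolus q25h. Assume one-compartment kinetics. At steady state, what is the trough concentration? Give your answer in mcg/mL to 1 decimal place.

4.0 mcg/mL

The dosing interval is 1 half-life, so f = 2^(−1) = 0.5.
Accumulation ratio R = 1/(1 − f) = 1/0.5 = 2/1.
Single-dose peak C₀ = D/Vd = 240/60 = 4 mcg/mL.
Steady-state peak Cmax,ss = C₀·R = 4 × 2/1 ≈ 8.000 mcg/mL.
Steady-state trough Cmin,ss = Cmax,ss·f ≈ 8.000 × 0.5 ≈ 4.000 mcg/mL.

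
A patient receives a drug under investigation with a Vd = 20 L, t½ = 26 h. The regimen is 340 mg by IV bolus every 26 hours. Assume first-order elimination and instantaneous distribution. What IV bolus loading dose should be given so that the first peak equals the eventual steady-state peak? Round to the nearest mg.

f = (1/2)^(26/26) ≈ 0.500000; accumulation ratio R = 1/(1−f) ≈ 2.00000.
Loading dose to hit Cmax,ss on first dose: D_load = D_maint·R ≈ 340 × 2.00000 ≈ 680.00 mg.

680 mg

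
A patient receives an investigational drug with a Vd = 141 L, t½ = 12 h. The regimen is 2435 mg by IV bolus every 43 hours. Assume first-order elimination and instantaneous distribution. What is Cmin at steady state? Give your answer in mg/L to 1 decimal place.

1.6 mg/L

Over one 43-h interval, 43/12 ≈ 3.5833 half-lives elapse, leaving f ≈ 0.0834 of each dose.
At steady state, accumulation factor R = 1/(1 − e^(−kτ)) ≈ 1.0910.
Single-dose peak C₀ = D/Vd = 2435/141 ≈ 17.270 mg/L.
Steady-state peak Cmax,ss = C₀·R ≈ 17.270 × 1.0910 ≈ 18.842 mg/L.
Steady-state trough Cmin,ss = Cmax,ss·f ≈ 18.842 × 0.0834 ≈ 1.571 mg/L.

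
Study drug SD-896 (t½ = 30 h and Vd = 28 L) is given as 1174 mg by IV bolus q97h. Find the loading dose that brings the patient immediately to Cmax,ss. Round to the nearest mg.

1314 mg

f = (1/2)^(97/30) ≈ 0.106333; accumulation ratio R = 1/(1−f) ≈ 1.11899.
Loading dose to hit Cmax,ss on first dose: D_load = D_maint·R ≈ 1174 × 1.11899 ≈ 1313.69 mg.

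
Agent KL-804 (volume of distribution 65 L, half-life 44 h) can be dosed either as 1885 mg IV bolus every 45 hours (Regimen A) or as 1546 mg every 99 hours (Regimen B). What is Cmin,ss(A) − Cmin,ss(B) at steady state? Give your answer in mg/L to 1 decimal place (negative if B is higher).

Regimen A: f = (1/2)^(45/44) ≈ 0.4922; Cmin,ss = (1885/65)·f/(1−f) ≈ 28.109 mg/L.
Regimen B: f = (1/2)^(99/44) ≈ 0.2102; Cmin,ss = (1546/65)·f/(1−f) ≈ 6.330 mg/L.
Difference ≈ 28.109 − 6.330 ≈ 21.779 mg/L.

21.8 mg/L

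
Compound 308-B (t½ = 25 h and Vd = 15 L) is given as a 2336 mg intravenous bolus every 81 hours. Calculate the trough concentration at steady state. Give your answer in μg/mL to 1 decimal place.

18.4 μg/mL

τ/t½ = 81/25 ≈ 3.24, so fraction remaining f = (1/2)^(81/25) ≈ 0.1058.
At steady state, accumulation factor R = 1/(1 − e^(−kτ)) ≈ 1.1183.
Single-dose peak C₀ = D/Vd = 2336/15 ≈ 155.733 μg/mL.
Steady-state peak Cmax,ss = C₀·R ≈ 155.733 × 1.1183 ≈ 174.156 μg/mL.
Steady-state trough Cmin,ss = Cmax,ss·f ≈ 174.156 × 0.1058 ≈ 18.426 μg/mL.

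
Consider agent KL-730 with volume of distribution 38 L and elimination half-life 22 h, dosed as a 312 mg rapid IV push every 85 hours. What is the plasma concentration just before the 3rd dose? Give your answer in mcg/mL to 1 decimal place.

0.6 mcg/mL

f = (1/2)^(τ/t½) = (1/2)^(85/22) ≈ 0.0687.
C₀ = D/Vd = 312/38 ≈ 8.211 mcg/mL.
Before the 3rd dose, 2 doses have been given. Superposition: Cmin = C₀·(f + f²).
≈ 8.211 × (0.0687 + 0.0047) ≈ 8.211 × 0.0734 ≈ 0.603 mcg/mL.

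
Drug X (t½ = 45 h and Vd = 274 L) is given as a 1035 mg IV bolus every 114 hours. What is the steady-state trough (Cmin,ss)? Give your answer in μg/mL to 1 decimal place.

0.8 μg/mL

Over one 114-h interval, 114/45 ≈ 2.5333 half-lives elapse, leaving f ≈ 0.1727 of each dose.
Each bolus raises the concentration by D/Vd = 1035/274 ≈ 3.777 μg/mL.
Steady-state trough Cmin,ss = C₀·f/(1−f) ≈ 3.777 × 0.1727/0.8273 ≈ 0.788 μg/mL.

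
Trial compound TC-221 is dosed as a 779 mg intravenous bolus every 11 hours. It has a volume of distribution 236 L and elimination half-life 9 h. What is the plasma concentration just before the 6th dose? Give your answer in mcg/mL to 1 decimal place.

2.4 mcg/mL

f = (1/2)^(τ/t½) = (1/2)^(11/9) ≈ 0.4286.
C₀ = D/Vd = 779/236 ≈ 3.301 mcg/mL.
Before the 6th dose, 5 doses have been given. Superposition: Cmin = C₀·(f + f² + … + f^5).
≈ 3.301 × (0.4286 + 0.1837 + 0.0787 + 0.0337 + 0.0145) ≈ 3.301 × 0.7392 ≈ 2.440 mcg/mL.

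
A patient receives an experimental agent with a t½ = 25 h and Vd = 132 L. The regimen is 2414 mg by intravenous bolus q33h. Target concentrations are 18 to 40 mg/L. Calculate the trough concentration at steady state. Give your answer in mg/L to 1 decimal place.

Over one 33-h interval, 33/25 ≈ 1.32 half-lives elapse, leaving f ≈ 0.4005 of each dose.
At steady state, accumulation factor R = 1/(1 − e^(−kτ)) ≈ 1.6681.
Each bolus raises the concentration by D/Vd = 2414/132 ≈ 18.288 mg/L.
Steady-state peak Cmax,ss = C₀·R ≈ 18.288 × 1.6681 ≈ 30.506 mg/L.
One interval later, Cmin,ss = Cmax,ss·e^(−kτ) ≈ 30.506 × 0.4005 ≈ 12.218 mg/L.
Trough 12.2 mg/L vs MEC 18 mg/L: subtherapeutic.

12.2 mg/L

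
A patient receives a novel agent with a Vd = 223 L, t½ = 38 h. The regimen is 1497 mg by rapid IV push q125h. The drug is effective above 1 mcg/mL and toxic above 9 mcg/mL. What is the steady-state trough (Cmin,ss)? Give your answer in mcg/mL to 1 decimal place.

0.8 mcg/mL

τ/t½ = 125/38 ≈ 3.2895, so fraction remaining f = (1/2)^(125/38) ≈ 0.1023.
Single-dose peak C₀ = D/Vd = 1497/223 ≈ 6.713 mcg/mL.
Steady-state trough Cmin,ss = C₀·f/(1−f) ≈ 6.713 × 0.1023/0.8977 ≈ 0.765 mcg/mL.
Trough 0.8 mcg/mL vs MEC 1 mcg/mL: subtherapeutic.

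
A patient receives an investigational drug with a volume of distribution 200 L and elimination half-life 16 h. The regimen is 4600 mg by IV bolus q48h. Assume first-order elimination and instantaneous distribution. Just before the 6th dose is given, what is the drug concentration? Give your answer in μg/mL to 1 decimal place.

f = (1/2)^(τ/t½) = (1/2)^(48/16) ≈ 0.1250.
C₀ = D/Vd = 4600/200 ≈ 23.000 μg/mL.
Before the 6th dose, 5 doses have been given. Superposition: Cmin = C₀·(f + f² + … + f^5).
≈ 23.000 × (0.1250 + 0.0156 + 0.0020 + 0.0002 + 0.0000) ≈ 23.000 × 0.1428 ≈ 3.284 μg/mL.

3.3 μg/mL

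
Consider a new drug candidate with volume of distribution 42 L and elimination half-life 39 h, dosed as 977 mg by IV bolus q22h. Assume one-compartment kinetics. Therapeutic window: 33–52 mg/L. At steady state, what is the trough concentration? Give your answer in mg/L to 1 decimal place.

Over one 22-h interval, 22/39 ≈ 0.5641 half-lives elapse, leaving f ≈ 0.6764 of each dose.
Each bolus raises the concentration by D/Vd = 977/42 ≈ 23.262 mg/L.
Steady-state trough Cmin,ss = C₀·f/(1−f) ≈ 23.262 × 0.6764/0.3236 ≈ 48.623 mg/L.
Trough 48.6 mg/L vs MEC 33 mg/L: adequate.

48.6 mg/L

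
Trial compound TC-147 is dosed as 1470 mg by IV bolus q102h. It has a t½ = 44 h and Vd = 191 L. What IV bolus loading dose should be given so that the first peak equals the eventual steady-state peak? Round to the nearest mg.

1839 mg

f = (1/2)^(102/44) ≈ 0.200520; accumulation ratio R = 1/(1−f) ≈ 1.25081.
Loading dose to hit Cmax,ss on first dose: D_load = D_maint·R ≈ 1470 × 1.25081 ≈ 1838.69 mg.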